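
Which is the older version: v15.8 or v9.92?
v9.92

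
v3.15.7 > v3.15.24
False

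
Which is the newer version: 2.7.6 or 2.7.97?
2.7.97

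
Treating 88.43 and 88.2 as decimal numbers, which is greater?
88.43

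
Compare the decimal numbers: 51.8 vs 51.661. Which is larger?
51.8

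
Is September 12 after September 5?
Yes. Day 12 comes after day 5 in September — this is a date comparison, not a decimal one (the decimal 9.12 would be smaller than 9.5).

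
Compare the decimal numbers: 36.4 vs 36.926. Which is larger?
36.926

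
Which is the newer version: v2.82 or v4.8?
v4.8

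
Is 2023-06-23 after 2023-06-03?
Yes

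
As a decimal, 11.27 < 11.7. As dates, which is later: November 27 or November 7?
November 27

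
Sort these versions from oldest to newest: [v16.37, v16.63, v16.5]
[v16.5, v16.37, v16.63]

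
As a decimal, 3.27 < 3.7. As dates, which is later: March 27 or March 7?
March 27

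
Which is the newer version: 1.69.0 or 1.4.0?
1.69.0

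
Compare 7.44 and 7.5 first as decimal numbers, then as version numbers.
As decimals: 7.44 < 7.5. As versions: v7.44 > v7.5 (minor version 44 > 5).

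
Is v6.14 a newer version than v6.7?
Yes. Version numbers are compared segment by segment as integers, not as decimals: minor version 14 > 7, so v6.14 > v6.7 (even though the decimal 6.14 < 6.7).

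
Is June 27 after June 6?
Yes. Day 27 comes after day 6 in June — this is a date comparison, not a decimal one (the decimal 6.27 would be smaller than 6.6).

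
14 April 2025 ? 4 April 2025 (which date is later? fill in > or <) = >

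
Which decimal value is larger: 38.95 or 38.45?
38.95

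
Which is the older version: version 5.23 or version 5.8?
version 5.8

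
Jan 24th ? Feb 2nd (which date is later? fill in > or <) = <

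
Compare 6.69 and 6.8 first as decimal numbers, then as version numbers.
As decimals: 6.69 < 6.8. As versions: v6.69 > v6.8 (minor version 69 > 8).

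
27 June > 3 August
False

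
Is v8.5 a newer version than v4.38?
Yes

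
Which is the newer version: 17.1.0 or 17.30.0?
17.30.0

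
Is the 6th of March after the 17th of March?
No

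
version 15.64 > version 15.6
True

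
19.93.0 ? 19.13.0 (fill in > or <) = >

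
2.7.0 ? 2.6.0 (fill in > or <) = >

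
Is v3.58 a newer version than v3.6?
Yes. Version numbers are compared segment by segment as integers, not as decimals: minor version 58 > 6, so v3.58 > v3.6 (even though the decimal 3.58 < 3.6).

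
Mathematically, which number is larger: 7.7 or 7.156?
7.7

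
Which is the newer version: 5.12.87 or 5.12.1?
5.12.87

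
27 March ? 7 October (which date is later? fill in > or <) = <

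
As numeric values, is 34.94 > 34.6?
True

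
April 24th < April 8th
False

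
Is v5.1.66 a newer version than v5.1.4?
Yes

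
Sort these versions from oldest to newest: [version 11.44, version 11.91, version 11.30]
[version 11.30, version 11.44, version 11.91]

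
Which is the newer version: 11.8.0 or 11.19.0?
11.19.0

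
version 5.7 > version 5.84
False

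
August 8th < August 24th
True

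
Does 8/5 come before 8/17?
Yes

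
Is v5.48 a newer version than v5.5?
Yes. Version numbers are compared segment by segment as integers, not as decimals: minor version 48 > 5, so v5.48 > v5.5 (even though the decimal 5.48 < 5.5).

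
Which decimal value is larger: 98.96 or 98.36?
98.96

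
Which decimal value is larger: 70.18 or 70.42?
70.42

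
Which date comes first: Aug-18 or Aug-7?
Aug-7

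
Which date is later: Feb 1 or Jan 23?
Feb 1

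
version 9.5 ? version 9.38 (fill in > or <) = <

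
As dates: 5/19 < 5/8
False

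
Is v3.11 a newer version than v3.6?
Yes. Version numbers are compared segment by segment as integers, not as decimals: minor version 11 > 6, so v3.11 > v3.6 (even though the decimal 3.11 < 3.6).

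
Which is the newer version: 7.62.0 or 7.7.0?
7.62.0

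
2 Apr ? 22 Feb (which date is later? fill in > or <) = >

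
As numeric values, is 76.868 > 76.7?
True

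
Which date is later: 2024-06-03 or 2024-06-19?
2024-06-19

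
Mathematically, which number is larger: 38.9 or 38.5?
38.9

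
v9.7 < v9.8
True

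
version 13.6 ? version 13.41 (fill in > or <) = <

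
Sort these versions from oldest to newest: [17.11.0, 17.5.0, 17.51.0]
[17.5.0, 17.11.0, 17.51.0]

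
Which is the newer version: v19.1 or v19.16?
v19.16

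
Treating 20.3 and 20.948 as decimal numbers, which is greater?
20.948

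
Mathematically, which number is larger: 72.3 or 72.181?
72.3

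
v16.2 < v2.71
False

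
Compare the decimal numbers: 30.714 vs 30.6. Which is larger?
30.714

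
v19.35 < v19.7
False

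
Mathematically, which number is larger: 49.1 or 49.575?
49.575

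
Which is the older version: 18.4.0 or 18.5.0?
18.4.0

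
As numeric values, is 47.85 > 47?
True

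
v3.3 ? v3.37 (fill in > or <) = <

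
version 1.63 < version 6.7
True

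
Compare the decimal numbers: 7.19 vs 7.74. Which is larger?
7.74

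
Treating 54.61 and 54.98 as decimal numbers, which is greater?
54.98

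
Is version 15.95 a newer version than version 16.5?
No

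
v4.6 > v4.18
False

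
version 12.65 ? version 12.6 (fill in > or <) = >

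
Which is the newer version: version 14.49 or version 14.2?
version 14.49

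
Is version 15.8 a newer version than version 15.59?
No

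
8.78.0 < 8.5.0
False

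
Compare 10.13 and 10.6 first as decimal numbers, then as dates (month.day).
As decimals: 10.13 < 10.6. As dates: 10/13 is later than 10/6 (day 13 > day 6).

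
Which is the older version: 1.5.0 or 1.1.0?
1.1.0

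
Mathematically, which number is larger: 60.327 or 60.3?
60.327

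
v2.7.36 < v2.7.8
False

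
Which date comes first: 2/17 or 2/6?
2/6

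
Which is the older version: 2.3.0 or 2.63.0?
2.3.0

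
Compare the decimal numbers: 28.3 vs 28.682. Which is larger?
28.682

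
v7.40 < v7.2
False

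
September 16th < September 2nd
False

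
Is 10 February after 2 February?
Yes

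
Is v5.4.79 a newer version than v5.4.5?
Yes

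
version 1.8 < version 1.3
False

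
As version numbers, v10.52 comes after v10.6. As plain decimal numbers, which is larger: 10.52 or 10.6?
10.6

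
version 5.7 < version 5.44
True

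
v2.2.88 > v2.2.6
True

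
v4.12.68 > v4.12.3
True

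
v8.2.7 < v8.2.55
True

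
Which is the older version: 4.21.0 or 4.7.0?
4.7.0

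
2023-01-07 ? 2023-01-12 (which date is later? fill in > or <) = <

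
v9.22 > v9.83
False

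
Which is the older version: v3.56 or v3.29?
v3.29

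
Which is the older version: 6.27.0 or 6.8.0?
6.8.0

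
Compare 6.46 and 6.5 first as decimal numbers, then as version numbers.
As decimals: 6.46 < 6.5. As versions: v6.46 > v6.5 (minor version 46 > 5).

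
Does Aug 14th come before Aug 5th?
No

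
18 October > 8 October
True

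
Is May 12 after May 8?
Yes. Day 12 comes after day 8 in May — this is a date comparison, not a decimal one (the decimal 5.12 would be smaller than 5.8).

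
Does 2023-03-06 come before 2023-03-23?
Yes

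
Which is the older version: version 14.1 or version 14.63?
version 14.1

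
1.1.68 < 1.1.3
False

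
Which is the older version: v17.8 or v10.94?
v10.94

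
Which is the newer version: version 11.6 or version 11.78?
version 11.78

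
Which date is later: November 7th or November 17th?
November 17th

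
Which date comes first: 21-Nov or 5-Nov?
5-Nov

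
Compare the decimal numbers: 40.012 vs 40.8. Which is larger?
40.8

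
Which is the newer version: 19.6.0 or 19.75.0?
19.75.0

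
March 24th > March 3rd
True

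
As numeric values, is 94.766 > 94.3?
True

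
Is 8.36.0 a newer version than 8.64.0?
No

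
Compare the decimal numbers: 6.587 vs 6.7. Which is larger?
6.7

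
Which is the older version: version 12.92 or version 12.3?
version 12.3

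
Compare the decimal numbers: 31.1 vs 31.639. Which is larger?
31.639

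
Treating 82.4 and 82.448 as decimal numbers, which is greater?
82.448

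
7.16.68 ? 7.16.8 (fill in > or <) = >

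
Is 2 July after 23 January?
Yes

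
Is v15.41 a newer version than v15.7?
Yes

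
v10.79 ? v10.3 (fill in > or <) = >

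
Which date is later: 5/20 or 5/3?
5/20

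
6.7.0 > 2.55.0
True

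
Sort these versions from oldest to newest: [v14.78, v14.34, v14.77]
[v14.34, v14.77, v14.78]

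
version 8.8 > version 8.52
False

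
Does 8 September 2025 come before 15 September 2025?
Yes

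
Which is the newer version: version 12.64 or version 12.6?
version 12.64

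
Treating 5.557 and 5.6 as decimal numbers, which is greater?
5.6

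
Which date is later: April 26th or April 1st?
April 26th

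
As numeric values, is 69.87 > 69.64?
True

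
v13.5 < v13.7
True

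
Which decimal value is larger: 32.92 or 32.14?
32.92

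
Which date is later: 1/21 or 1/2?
1/21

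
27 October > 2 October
True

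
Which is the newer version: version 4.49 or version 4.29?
version 4.49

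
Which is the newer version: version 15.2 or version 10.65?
version 15.2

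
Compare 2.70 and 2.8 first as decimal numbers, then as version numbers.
As decimals: 2.70 < 2.8. As versions: v2.70 > v2.8 (minor version 70 > 8).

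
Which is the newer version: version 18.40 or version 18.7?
version 18.40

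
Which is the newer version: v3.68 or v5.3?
v5.3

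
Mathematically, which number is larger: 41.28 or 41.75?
41.75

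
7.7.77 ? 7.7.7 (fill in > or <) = >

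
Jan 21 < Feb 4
True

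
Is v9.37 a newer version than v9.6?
Yes. Version numbers are compared segment by segment as integers, not as decimals: minor version 37 > 6, so v9.37 > v9.6 (even though the decimal 9.37 < 9.6).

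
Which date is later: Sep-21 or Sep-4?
Sep-21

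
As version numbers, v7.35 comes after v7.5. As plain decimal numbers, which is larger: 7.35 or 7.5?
7.5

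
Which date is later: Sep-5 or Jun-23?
Sep-5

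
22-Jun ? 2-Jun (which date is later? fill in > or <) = >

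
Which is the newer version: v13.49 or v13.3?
v13.49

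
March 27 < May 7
True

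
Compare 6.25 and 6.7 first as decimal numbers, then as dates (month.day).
As decimals: 6.25 < 6.7. As dates: 6/25 is later than 6/7 (day 25 > day 7).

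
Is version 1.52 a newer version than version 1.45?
Yes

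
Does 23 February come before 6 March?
Yes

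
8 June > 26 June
False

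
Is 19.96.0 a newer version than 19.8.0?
Yes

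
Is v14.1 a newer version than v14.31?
No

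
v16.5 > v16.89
False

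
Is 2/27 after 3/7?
No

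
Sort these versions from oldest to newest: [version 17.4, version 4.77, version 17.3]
[version 4.77, version 17.3, version 17.4]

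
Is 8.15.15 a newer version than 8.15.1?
Yes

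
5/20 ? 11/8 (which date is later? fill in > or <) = <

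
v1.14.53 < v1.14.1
False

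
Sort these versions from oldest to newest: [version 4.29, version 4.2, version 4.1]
[version 4.1, version 4.2, version 4.29]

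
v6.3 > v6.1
True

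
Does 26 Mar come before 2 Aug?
Yes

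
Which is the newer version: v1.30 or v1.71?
v1.71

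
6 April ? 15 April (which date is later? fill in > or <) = <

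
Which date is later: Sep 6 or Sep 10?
Sep 10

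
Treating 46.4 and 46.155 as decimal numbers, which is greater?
46.4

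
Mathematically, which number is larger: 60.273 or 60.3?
60.3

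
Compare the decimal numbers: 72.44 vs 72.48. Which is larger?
72.48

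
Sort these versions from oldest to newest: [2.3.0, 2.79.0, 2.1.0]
[2.1.0, 2.3.0, 2.79.0]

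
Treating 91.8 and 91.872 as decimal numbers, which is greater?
91.872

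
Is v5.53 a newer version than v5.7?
Yes. Version numbers are compared segment by segment as integers, not as decimals: minor version 53 > 7, so v5.53 > v5.7 (even though the decimal 5.53 < 5.7).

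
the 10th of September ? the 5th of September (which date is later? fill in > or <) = >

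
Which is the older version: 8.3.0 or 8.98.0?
8.3.0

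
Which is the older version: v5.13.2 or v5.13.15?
v5.13.2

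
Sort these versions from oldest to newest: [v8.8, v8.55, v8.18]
[v8.8, v8.18, v8.55]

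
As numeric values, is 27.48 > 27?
True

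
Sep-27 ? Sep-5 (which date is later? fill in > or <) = >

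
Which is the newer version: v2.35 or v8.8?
v8.8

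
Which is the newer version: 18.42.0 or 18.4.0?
18.42.0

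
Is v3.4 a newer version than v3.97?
No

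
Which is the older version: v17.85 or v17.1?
v17.1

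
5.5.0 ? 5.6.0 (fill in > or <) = <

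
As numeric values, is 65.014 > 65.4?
False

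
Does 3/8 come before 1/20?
No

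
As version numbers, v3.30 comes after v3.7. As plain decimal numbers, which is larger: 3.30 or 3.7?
3.7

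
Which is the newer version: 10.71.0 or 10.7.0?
10.71.0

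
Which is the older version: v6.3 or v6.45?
v6.3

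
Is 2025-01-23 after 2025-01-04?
Yes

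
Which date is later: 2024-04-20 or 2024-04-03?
2024-04-20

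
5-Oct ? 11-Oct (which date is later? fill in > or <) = <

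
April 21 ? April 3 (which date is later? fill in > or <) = >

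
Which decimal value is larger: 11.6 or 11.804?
11.804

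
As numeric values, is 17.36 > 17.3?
True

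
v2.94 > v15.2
False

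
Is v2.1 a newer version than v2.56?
No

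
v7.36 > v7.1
True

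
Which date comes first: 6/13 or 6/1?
6/1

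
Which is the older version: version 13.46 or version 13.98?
version 13.46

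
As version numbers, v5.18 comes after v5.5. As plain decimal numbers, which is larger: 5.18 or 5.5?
5.5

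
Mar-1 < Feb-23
False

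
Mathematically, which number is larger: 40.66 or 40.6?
40.66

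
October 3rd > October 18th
False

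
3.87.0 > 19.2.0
False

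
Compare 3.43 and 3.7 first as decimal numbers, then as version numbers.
As decimals: 3.43 < 3.7. As versions: v3.43 > v3.7 (minor version 43 > 7).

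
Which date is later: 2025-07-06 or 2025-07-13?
2025-07-13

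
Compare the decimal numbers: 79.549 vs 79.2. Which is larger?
79.549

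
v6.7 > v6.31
False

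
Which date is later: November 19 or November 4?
November 19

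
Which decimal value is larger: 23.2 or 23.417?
23.417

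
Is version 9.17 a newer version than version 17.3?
No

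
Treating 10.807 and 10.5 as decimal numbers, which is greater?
10.807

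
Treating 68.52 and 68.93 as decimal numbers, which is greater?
68.93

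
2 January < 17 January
True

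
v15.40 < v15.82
True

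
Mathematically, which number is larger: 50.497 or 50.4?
50.497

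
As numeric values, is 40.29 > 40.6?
False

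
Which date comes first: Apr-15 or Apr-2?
Apr-2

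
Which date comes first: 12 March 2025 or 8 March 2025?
8 March 2025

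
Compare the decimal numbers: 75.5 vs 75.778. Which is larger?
75.778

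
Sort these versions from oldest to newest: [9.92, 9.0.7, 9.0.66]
[9.0.7, 9.0.66, 9.92]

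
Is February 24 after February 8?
Yes. Day 24 comes after day 8 in February — this is a date comparison, not a decimal one (the decimal 2.24 would be smaller than 2.8).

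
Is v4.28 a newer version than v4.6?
Yes. Version numbers are compared segment by segment as integers, not as decimals: minor version 28 > 6, so v4.28 > v4.6 (even though the decimal 4.28 < 4.6).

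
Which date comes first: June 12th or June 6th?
June 6th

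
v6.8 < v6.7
False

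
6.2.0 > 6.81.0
False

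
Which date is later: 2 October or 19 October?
19 October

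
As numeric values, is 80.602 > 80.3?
True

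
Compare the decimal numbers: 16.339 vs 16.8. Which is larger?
16.8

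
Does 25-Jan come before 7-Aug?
Yes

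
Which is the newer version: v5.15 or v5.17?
v5.17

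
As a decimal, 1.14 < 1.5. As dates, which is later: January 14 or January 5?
January 14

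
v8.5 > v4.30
True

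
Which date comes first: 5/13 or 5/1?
5/1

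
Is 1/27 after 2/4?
No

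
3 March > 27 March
False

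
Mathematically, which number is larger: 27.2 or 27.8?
27.8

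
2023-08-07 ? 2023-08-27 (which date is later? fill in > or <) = <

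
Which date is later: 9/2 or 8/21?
9/2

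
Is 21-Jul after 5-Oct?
No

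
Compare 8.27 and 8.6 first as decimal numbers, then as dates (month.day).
As decimals: 8.27 < 8.6. As dates: 8/27 is later than 8/6 (day 27 > day 6).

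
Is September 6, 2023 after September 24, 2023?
No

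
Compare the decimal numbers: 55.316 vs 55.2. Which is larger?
55.316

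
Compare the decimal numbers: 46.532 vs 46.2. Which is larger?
46.532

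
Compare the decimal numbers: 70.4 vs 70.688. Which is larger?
70.688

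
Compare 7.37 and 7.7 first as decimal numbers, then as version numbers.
As decimals: 7.37 < 7.7. As versions: v7.37 > v7.7 (minor version 37 > 7).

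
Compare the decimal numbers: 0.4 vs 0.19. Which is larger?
0.4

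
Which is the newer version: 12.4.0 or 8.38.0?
12.4.0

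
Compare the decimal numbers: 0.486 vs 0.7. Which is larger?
0.7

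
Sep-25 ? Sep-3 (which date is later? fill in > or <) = >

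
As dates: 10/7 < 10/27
True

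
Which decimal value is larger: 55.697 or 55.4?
55.697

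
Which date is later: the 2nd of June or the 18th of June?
the 18th of June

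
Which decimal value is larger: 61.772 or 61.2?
61.772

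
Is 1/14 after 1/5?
Yes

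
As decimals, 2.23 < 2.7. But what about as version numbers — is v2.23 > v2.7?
True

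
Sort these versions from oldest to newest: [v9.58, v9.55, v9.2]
[v9.2, v9.55, v9.58]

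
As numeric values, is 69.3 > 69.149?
True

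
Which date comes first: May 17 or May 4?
May 4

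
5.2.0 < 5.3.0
True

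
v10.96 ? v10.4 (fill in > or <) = >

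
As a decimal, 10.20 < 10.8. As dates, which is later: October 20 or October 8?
October 20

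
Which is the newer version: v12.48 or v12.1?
v12.48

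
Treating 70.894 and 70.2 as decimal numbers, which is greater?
70.894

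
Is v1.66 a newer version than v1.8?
Yes. Version numbers are compared segment by segment as integers, not as decimals: minor version 66 > 8, so v1.66 > v1.8 (even though the decimal 1.66 < 1.8).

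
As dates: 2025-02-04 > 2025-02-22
False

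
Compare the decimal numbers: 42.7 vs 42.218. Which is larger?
42.7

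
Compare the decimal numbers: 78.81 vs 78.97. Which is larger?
78.97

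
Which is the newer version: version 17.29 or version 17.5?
version 17.29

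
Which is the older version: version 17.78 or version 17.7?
version 17.7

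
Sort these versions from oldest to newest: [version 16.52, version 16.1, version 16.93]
[version 16.1, version 16.52, version 16.93]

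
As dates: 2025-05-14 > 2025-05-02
True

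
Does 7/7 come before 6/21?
No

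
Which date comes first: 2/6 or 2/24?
2/6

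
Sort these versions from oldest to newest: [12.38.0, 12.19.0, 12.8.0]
[12.8.0, 12.19.0, 12.38.0]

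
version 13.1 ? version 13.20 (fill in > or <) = <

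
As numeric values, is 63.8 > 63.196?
True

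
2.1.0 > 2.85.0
False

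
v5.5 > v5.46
False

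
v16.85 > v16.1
True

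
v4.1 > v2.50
True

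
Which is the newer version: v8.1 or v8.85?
v8.85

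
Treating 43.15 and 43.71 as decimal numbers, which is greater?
43.71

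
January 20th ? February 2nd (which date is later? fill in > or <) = <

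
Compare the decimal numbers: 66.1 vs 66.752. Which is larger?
66.752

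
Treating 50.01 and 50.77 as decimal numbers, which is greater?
50.77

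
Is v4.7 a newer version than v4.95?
No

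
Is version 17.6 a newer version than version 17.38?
No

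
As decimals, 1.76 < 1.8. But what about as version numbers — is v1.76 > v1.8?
True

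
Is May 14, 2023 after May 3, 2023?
Yes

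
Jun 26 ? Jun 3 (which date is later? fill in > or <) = >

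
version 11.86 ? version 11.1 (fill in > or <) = >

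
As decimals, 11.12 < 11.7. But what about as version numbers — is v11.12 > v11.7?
True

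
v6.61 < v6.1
False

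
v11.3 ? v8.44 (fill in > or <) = >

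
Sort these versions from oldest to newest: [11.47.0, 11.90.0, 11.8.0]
[11.8.0, 11.47.0, 11.90.0]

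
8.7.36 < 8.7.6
False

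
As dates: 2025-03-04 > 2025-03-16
False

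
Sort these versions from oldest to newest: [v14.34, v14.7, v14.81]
[v14.7, v14.34, v14.81]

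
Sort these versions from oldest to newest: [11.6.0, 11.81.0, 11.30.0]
[11.6.0, 11.30.0, 11.81.0]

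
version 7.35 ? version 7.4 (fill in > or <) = >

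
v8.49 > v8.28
True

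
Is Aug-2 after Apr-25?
Yes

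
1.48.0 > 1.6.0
True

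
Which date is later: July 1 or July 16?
July 16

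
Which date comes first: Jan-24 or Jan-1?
Jan-1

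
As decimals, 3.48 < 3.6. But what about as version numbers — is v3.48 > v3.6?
True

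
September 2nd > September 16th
False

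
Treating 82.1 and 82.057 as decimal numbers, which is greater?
82.1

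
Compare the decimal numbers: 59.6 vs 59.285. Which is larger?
59.6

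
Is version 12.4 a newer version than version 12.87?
No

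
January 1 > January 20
False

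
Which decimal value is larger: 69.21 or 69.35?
69.35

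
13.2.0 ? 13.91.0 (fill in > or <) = <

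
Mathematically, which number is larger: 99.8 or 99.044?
99.8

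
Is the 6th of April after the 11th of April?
No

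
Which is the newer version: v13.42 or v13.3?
v13.42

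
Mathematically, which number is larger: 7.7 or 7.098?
7.7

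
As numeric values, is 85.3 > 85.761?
False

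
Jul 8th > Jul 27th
False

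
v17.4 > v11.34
True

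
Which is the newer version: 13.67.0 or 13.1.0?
13.67.0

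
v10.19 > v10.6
True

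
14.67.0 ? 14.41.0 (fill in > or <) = >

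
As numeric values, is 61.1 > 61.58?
False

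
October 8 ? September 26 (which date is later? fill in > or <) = >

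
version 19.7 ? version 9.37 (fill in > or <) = >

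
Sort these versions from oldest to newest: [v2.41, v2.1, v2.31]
[v2.1, v2.31, v2.41]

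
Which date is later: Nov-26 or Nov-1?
Nov-26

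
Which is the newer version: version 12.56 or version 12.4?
version 12.56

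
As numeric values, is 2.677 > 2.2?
True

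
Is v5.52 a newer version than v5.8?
Yes. Version numbers are compared segment by segment as integers, not as decimals: minor version 52 > 8, so v5.52 > v5.8 (even though the decimal 5.52 < 5.8).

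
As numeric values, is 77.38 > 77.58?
False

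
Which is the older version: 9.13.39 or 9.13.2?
9.13.2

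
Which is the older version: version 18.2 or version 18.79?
version 18.2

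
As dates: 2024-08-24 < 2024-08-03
False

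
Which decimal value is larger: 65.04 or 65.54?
65.54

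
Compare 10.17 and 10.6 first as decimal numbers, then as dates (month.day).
As decimals: 10.17 < 10.6. As dates: 10/17 is later than 10/6 (day 17 > day 6).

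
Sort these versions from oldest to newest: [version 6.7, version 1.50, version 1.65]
[version 1.50, version 1.65, version 6.7]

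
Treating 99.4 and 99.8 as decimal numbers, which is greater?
99.8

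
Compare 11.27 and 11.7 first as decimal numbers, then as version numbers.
As decimals: 11.27 < 11.7. As versions: v11.27 > v11.7 (minor version 27 > 7).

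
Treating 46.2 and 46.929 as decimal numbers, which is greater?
46.929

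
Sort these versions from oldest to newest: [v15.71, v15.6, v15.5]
[v15.5, v15.6, v15.71]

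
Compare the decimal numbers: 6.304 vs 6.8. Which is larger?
6.8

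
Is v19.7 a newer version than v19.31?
No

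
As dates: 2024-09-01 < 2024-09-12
True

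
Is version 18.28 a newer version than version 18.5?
Yes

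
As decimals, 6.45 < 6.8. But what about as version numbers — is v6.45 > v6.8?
True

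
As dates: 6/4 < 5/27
False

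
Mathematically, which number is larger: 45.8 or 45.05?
45.8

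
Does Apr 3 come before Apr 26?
Yes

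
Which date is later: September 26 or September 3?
September 26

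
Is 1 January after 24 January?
No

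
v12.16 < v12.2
False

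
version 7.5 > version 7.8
False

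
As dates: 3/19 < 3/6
False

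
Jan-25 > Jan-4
True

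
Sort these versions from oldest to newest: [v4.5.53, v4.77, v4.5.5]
[v4.5.5, v4.5.53, v4.77]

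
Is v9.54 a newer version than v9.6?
Yes. Version numbers are compared segment by segment as integers, not as decimals: minor version 54 > 6, so v9.54 > v9.6 (even though the decimal 9.54 < 9.6).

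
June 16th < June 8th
False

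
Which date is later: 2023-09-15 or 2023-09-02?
2023-09-15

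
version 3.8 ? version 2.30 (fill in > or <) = >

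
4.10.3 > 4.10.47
False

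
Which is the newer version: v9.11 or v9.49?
v9.49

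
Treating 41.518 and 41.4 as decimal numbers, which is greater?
41.518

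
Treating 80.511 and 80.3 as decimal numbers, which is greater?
80.511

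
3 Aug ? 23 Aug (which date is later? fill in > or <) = <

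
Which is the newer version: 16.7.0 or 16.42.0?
16.42.0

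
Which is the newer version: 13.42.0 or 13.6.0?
13.42.0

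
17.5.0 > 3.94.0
True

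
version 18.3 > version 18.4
False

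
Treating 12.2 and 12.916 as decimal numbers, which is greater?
12.916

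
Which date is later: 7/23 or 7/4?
7/23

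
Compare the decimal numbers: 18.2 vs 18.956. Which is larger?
18.956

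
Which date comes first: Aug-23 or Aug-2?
Aug-2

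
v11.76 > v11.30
True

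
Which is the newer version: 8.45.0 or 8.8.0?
8.45.0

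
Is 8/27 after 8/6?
Yes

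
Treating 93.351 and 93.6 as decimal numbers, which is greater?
93.6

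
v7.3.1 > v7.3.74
False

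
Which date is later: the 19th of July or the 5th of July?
the 19th of July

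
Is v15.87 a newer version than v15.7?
Yes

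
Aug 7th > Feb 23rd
True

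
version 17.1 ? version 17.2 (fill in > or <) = <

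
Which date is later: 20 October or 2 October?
20 October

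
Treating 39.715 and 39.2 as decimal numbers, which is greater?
39.715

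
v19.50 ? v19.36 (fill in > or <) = >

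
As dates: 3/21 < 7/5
True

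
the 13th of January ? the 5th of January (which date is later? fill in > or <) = >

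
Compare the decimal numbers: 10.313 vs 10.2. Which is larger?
10.313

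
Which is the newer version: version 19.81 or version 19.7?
version 19.81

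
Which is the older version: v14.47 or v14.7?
v14.7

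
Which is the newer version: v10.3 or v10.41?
v10.41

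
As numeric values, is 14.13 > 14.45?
False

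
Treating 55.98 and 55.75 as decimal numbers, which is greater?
55.98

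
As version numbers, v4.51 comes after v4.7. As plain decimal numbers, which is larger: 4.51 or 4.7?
4.7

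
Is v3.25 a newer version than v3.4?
Yes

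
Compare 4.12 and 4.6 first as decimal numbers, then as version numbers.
As decimals: 4.12 < 4.6. As versions: v4.12 > v4.6 (minor version 12 > 6).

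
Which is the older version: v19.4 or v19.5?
v19.4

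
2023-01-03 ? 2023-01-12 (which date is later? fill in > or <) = <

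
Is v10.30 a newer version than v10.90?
No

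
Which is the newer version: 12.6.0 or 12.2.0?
12.6.0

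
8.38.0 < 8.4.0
False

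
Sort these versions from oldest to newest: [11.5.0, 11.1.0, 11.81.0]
[11.1.0, 11.5.0, 11.81.0]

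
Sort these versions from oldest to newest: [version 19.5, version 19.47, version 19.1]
[version 19.1, version 19.5, version 19.47]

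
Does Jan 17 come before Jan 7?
No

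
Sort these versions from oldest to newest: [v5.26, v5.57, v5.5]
[v5.5, v5.26, v5.57]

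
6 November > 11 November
False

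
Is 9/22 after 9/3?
Yes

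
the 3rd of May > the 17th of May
False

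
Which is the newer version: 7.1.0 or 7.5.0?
7.5.0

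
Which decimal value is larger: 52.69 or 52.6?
52.69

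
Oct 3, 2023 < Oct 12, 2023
True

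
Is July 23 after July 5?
Yes. Day 23 comes after day 5 in July — this is a date comparison, not a decimal one (the decimal 7.23 would be smaller than 7.5).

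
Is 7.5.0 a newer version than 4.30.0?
Yes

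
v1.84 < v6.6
True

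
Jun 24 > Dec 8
False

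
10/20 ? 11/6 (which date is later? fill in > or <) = <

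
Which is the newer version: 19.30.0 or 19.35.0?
19.35.0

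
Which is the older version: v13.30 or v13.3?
v13.3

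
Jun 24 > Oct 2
False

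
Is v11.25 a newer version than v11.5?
Yes. Version numbers are compared segment by segment as integers, not as decimals: minor version 25 > 5, so v11.25 > v11.5 (even though the decimal 11.25 < 11.5).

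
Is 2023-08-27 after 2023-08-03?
Yes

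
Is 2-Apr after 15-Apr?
No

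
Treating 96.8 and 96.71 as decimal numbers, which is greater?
96.8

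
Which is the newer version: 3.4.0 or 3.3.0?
3.4.0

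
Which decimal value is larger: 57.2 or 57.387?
57.387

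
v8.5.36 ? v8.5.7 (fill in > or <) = >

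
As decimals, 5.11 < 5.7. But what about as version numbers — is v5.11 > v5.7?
True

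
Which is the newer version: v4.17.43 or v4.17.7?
v4.17.43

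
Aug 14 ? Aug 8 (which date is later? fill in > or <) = >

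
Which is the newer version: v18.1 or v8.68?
v18.1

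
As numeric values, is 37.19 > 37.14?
True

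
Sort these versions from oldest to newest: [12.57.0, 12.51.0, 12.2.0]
[12.2.0, 12.51.0, 12.57.0]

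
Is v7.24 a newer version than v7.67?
No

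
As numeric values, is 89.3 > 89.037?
True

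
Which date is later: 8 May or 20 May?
20 May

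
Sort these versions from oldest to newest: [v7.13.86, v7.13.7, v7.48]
[v7.13.7, v7.13.86, v7.48]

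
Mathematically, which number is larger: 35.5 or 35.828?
35.828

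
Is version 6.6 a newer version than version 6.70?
No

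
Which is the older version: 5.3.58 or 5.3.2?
5.3.2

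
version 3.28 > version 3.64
False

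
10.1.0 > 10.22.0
False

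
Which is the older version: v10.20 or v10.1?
v10.1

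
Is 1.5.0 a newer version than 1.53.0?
No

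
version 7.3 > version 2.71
True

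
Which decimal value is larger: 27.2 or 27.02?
27.2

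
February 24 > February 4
True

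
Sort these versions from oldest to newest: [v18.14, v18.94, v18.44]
[v18.14, v18.44, v18.94]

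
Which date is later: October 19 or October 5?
October 19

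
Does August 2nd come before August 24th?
Yes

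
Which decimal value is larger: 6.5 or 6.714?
6.714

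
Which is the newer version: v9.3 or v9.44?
v9.44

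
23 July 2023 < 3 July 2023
False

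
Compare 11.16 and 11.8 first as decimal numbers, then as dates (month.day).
As decimals: 11.16 < 11.8. As dates: 11/16 is later than 11/8 (day 16 > day 8).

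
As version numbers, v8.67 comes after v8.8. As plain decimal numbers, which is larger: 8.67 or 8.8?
8.8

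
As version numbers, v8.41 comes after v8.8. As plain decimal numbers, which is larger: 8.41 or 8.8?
8.8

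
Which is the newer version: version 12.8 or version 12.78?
version 12.78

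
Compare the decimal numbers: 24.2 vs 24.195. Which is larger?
24.2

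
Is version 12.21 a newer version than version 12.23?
No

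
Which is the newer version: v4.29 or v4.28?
v4.29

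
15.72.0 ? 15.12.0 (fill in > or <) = >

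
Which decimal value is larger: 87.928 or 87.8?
87.928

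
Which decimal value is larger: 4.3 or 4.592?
4.592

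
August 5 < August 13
True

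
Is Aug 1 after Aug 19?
No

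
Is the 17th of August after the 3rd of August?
Yes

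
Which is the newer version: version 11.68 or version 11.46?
version 11.68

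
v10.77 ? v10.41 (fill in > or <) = >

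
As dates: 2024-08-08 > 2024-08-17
False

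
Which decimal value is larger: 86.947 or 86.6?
86.947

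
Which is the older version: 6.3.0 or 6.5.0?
6.3.0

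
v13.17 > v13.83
False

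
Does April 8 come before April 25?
Yes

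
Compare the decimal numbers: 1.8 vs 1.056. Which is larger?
1.8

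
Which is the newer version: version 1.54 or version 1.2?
version 1.54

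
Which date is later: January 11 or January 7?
January 11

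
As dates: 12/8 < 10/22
False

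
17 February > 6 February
True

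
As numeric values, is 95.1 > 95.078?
True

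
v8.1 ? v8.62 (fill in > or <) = <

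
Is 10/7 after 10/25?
No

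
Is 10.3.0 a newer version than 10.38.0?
No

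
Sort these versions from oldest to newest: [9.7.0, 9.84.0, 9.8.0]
[9.7.0, 9.8.0, 9.84.0]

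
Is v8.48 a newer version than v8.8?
Yes. Version numbers are compared segment by segment as integers, not as decimals: minor version 48 > 8, so v8.48 > v8.8 (even though the decimal 8.48 < 8.8).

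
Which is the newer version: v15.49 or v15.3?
v15.49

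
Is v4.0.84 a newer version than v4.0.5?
Yes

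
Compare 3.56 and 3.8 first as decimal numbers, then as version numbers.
As decimals: 3.56 < 3.8. As versions: v3.56 > v3.8 (minor version 56 > 8).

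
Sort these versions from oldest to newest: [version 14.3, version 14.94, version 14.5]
[version 14.3, version 14.5, version 14.94]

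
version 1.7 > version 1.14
False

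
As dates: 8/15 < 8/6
False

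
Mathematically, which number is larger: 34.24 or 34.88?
34.88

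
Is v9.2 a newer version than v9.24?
No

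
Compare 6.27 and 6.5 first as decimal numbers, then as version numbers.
As decimals: 6.27 < 6.5. As versions: v6.27 > v6.5 (minor version 27 > 5).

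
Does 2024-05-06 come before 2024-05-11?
Yes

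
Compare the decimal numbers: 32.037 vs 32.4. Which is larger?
32.4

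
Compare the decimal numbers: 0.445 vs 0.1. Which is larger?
0.445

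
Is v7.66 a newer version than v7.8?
Yes. Version numbers are compared segment by segment as integers, not as decimals: minor version 66 > 8, so v7.66 > v7.8 (even though the decimal 7.66 < 7.8).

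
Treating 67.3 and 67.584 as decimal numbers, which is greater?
67.584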